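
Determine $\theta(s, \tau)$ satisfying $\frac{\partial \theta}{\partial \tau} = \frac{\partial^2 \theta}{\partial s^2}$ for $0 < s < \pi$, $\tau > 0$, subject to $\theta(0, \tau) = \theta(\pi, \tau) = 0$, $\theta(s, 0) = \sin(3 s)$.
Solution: Separating variables: $\theta = \sum c_n e^{-n^2\tau} \sin(ns)$. From $\theta(s,0) = \sin(3 s)$: $c_3=1$.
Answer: $\theta(s, \tau) = e^{-9 \tau} \sin(3 s)$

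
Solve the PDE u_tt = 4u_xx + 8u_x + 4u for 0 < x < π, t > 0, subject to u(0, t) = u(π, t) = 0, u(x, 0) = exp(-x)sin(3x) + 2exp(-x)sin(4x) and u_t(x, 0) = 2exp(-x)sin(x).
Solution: Substitute u = exp(-x)w, i.e. w = exp(x)u.
By the product rule, u_x = exp(-x)(w_x - w), u_xx = exp(-x)(w_xx - 2w_x + w), u_tt = exp(-x)w_tt.
Substituting into the PDE and dividing by exp(-x): w_tt = 4(w_xx - 2w_x + w) + 8(w_x - w) + 4w.
The lower-order terms cancel, leaving the standard wave equation w_tt = 4w_xx.
Initial data for w: w(x,0) = exp(x)u(x,0) = sin(3x) + 2sin(4x); w_t(x,0) = exp(x)u_t(x,0) = 2sin(x). The boundary conditions carry over: w(0,t) = w(π,t) = 0.
Solve for w:
  Using separation of variables w = X(x)T(t):
  Eigenfunctions: sin(nx), n = 1, 2, 3, ...
  General solution: w(x, t) = Σ [A_n cos(2n t) + B_n sin(2n t)] sin(nx)
  From w(x,0) = sin(3x) + 2sin(4x): A_3=1, A_4=2. From w_t(x,0) = 2sin(x), using w_t(x,0) = Σ ω_n B_n sin(nx) with ω_n = 2n: B_1 = 2/2 = 1.
Hence w(x,t) = sin(2t)sin(x) + sin(3x)cos(6t) + 2sin(4x)cos(8t).
Transform back: u(x,t) = exp(-x)w(x,t).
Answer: u(x, t) = exp(-x)sin(2t)sin(x) + exp(-x)sin(3x)cos(6t) + 2exp(-x)sin(4x)cos(8t)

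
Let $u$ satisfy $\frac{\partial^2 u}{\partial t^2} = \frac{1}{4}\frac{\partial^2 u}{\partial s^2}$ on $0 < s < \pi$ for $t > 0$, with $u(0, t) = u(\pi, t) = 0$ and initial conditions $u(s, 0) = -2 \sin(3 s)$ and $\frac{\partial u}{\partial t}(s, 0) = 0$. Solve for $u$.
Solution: Using separation of variables $u = X(s)T(t)$:
Eigenfunctions: $\sin(ns)$, $n = 1, 2, 3, \ldots$
General solution: $u(s, t) = \sum [A_n \cos(n t/2) + B_n \sin(n t/2)] \sin(ns)$
From $u(s,0) = -2 \sin(3 s)$: $A_3=-2$. From $u_t(s,0) = 0$: all $B_n = 0$.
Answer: $u(s, t) = -2 \sin(3 s) \cos(3 t/2)$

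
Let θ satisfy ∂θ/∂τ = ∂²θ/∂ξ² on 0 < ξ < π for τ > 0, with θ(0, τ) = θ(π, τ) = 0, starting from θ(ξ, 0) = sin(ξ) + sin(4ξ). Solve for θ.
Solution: Separating variables: θ = Σ c_n exp(-n²τ) sin(nξ). From θ(ξ,0) = sin(ξ) + sin(4ξ): c_1=1, c_4=1.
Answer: θ(ξ, τ) = exp(-τ)sin(ξ) + exp(-16τ)sin(4ξ)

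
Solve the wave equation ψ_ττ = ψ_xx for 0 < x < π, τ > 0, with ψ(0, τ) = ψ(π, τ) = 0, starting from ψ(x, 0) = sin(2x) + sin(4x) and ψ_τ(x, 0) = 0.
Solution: Separating variables: ψ = Σ [A_n cos(ω_n τ) + B_n sin(ω_n τ)] sin(nx), ω_n = n. From ICs: A_2=1, A_4=1.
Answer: ψ(x, τ) = sin(2x)cos(2τ) + sin(4x)cos(4τ)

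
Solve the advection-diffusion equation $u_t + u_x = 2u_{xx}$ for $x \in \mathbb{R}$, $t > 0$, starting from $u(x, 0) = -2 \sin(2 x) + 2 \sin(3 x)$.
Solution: Moving frame: $\eta = x - t$, $\sigma = t$, $u = w(\eta,\sigma)$, so $u_t = w_{\sigma} - w_{\eta}$ and $u_{xx} = w_{\eta\eta}$.
Hence $u_t + u_x = w_{\sigma}$ and the PDE becomes the heat equation $w_{\sigma} = 2w_{\eta\eta}$ on $\eta \in \mathbb{R}$.
Initial data: $w(\eta,0) = u(\eta,0) = -2 \sin(2 \eta) + 2 \sin(3 \eta)$. Each mode $\sin(n\eta)$ decays as $e^{-2n^2\sigma}$ on $\mathbb{R}$, so $w(\eta,\sigma) = \sum c_n e^{-2n^2\sigma} \sin(n\eta)$ with $c_2=-2, c_3=2$: $w(\eta,\sigma) = -2 e^{-8 \sigma} \sin(2 \eta) + 2 e^{-18 \sigma} \sin(3 \eta)$.
Substituting back: $u(x,t) = w(x - t, t)$.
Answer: $u(x, t) = 2 e^{-8 t} \sin(2 t - 2 x) - 2 e^{-18 t} \sin(3 t - 3 x)$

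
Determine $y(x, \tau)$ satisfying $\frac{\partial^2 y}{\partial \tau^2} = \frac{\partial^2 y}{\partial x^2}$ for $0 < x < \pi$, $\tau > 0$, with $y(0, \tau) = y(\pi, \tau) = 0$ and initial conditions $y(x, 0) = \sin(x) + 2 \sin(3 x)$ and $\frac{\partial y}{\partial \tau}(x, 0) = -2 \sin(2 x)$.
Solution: Separating variables: $y = \sum [A_n \cos(\omega_n \tau) + B_n \sin(\omega_n \tau)] \sin(nx)$, $\omega_n = n$. From ICs ($B_n$ = velocity coefficient / $\omega_n$): $A_1=1, A_3=2, B_2=-1$.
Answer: $y(x, \tau) = - \sin(2 \tau) \sin(2 x) + \sin(x) \cos(\tau) + 2 \sin(3 x) \cos(3 \tau)$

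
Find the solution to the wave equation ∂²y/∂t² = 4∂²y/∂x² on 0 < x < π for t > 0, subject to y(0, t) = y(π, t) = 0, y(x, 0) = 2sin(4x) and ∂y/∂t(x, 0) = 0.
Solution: Separating variables: y = Σ [A_n cos(ω_n t) + B_n sin(ω_n t)] sin(nx), ω_n = 2n. From ICs: A_4=2.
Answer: y(x, t) = 2sin(4x)cos(8t)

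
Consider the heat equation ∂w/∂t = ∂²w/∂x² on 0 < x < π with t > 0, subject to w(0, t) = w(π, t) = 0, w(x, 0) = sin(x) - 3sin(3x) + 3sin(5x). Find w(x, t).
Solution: Separating variables: w = Σ c_n exp(-n²t) sin(nx). From w(x,0) = sin(x) - 3sin(3x) + 3sin(5x): c_1=1, c_3=-3, c_5=3.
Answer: w(x, t) = exp(-t)sin(x) - 3exp(-9t)sin(3x) + 3exp(-25t)sin(5x)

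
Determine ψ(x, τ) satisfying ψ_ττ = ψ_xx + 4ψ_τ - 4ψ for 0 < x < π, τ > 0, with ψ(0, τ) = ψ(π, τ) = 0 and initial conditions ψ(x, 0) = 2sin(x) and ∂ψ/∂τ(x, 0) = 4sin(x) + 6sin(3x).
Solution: Substitute ψ = exp(2τ)u.
Then ψ_τ = exp(2τ)(u_τ + 2u), ψ_ττ = exp(2τ)(u_ττ + 4u_τ + 4u), ψ_xx = exp(2τ)u_xx; substituting and dividing by exp(2τ), the lower-order terms cancel: u_ττ = u_xx (standard wave equation).
Data for u: u(x,0) = ψ(x,0) = 2sin(x); u_τ(x,0) = ψ_τ(x,0) - 2ψ(x,0) = 6sin(3x). The boundary conditions carry over: u(0,τ) = u(π,τ) = 0.
Separating variables: u = Σ [A_n cos(ω_n τ) + B_n sin(ω_n τ)] sin(nx), ω_n = n. From ICs (B_n = velocity coefficient / ω_n): A_1=2, B_3=2.
So u(x,τ) = 2sin(x)cos(τ) + 2sin(3x)sin(3τ), and ψ(x,τ) = exp(2τ)u(x,τ).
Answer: ψ(x, τ) = 2exp(2τ)sin(x)cos(τ) + 2exp(2τ)sin(3x)sin(3τ)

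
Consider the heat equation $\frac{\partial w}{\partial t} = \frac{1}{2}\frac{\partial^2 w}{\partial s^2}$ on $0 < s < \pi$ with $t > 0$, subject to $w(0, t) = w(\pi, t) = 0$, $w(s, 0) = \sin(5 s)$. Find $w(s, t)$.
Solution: Separating variables: $w = \sum c_n e^{-n^2t/2} \sin(ns)$. From $w(s,0) = \sin(5 s)$: $c_5=1$.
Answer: $w(s, t) = e^{-25 t/2} \sin(5 s)$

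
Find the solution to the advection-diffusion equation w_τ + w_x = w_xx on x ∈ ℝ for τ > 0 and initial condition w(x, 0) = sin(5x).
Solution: Change to a moving frame: let η = x - τ, σ = τ and write w(x,τ) = u(η,σ).
By the chain rule w_τ = u_σ - u_η, w_x = u_η, w_xx = u_ηη.
Then w_τ + w_x = u_σ: the advection term cancels and the PDE becomes the heat equation u_σ = u_ηη on η ∈ ℝ.
Initial data: u(η,0) = w(η,0) = sin(5η).
On η ∈ ℝ each mode satisfies (sin(nη))″ = -n² sin(nη), so exp(-n²σ) sin(nη) solves the heat equation; by superposition u(η,σ) = Σ c_n exp(-n²σ) sin(nη).
Reading off the coefficients: c_5=1, so u(η,σ) = exp(-25σ)sin(5η).
Substituting back η = x - τ, σ = τ: w(x,τ) = u(x - τ, τ).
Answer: w(x, τ) = exp(-25τ)sin(5x - 5τ)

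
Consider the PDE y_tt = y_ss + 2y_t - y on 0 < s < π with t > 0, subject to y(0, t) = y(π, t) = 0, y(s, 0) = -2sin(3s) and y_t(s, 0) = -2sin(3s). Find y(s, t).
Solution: Substitute y = exp(t)u, i.e. u = exp(-t)y.
By the product rule, y_t = exp(t)(u_t + u), y_tt = exp(t)(u_tt + 2u_t + u), y_ss = exp(t)u_ss.
Substituting into the PDE and dividing by exp(t): u_tt + 2u_t + u = u_ss + 2(u_t + u) - u.
The lower-order terms cancel, leaving the standard wave equation u_tt = u_ss.
Initial data for u: u(s,0) = y(s,0) = -2sin(3s); u_t(s,0) = y_t(s,0) - y(s,0) = 0. The boundary conditions carry over: u(0,t) = u(π,t) = 0.
Solve for u:
  Using separation of variables u = X(s)T(t):
  Eigenfunctions: sin(ns), n = 1, 2, 3, ...
  General solution: u(s, t) = Σ [A_n cos(n t) + B_n sin(n t)] sin(ns)
  From u(s,0) = -2sin(3s): A_3=-2. From u_t(s,0) = 0: all B_n = 0.
Hence u(s,t) = -2sin(3s)cos(3t).
Transform back: y(s,t) = exp(t)u(s,t).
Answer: y(s, t) = -2exp(t)sin(3s)cos(3t)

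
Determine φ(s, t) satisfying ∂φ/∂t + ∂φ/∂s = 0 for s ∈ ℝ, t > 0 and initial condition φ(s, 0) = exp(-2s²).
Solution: By method of characteristics (waves move right with speed 1):
Along characteristics s - t = const, φ is constant, so φ(s,t) = f(s - t) with f = φ(·, 0).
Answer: φ(s, t) = exp(-2(s - t)²)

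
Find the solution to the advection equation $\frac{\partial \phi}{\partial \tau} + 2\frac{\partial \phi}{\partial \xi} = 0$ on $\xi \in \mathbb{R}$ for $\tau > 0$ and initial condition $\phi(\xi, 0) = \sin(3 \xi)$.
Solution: By method of characteristics (waves move right with speed 2):
Along characteristics $\xi - 2\tau =$ const, $\phi$ is constant, so $\phi(\xi,\tau) = f(\xi - 2\tau)$ with $f = \phi( \cdot , 0)$.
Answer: $\phi(\xi, \tau) = - \sin(6 \tau - 3 \xi)$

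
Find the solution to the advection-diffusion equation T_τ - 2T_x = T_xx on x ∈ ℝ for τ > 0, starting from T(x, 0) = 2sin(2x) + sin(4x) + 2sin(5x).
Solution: Moving frame: η = x + 2τ, σ = τ, T = u(η,σ), so T_τ = u_σ + 2u_η and T_xx = u_ηη.
Hence T_τ - 2T_x = u_σ and the PDE becomes the heat equation u_σ = u_ηη on η ∈ ℝ.
Initial data: u(η,0) = T(η,0) = 2sin(2η) + sin(4η) + 2sin(5η). Each mode sin(nη) decays as exp(-n²σ) on ℝ, so u(η,σ) = Σ c_n exp(-n²σ) sin(nη) with c_2=2, c_4=1, c_5=2: u(η,σ) = 2exp(-4σ)sin(2η) + exp(-16σ)sin(4η) + 2exp(-25σ)sin(5η).
Substituting back: T(x,τ) = u(x + 2τ, τ).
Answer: T(x, τ) = 2exp(-4τ)sin(2x + 4τ) + exp(-16τ)sin(4x + 8τ) + 2exp(-25τ)sin(5x + 10τ)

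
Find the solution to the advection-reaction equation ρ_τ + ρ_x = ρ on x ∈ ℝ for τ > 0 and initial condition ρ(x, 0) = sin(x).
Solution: Substitute ρ = exp(τ)u.
Then ρ_τ = exp(τ)(u_τ + u), ρ_x = exp(τ)u_x; substituting and dividing by exp(τ), the lower-order terms cancel: u_τ + u_x = 0 (standard advection equation).
Data for u: u(x,0) = ρ(x,0) = sin(x).
By characteristics (dx/dτ = 1), u(x,τ) = f(x - τ) with f = u(·, 0).
So u(x,τ) = sin(x - τ), and ρ(x,τ) = exp(τ)u(x,τ).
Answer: ρ(x, τ) = exp(τ)sin(x - τ)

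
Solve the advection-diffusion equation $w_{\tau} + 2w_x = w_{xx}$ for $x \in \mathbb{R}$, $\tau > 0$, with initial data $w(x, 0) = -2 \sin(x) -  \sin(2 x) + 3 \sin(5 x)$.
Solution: Moving frame: $\eta = x - 2\tau$, $\sigma = \tau$, $w = u(\eta,\sigma)$, so $w_{\tau} = u_{\sigma} - 2u_{\eta}$ and $w_{xx} = u_{\eta\eta}$.
Hence $w_{\tau} + 2w_x = u_{\sigma}$ and the PDE becomes the heat equation $u_{\sigma} = u_{\eta\eta}$ on $\eta \in \mathbb{R}$.
Initial data: $u(\eta,0) = w(\eta,0) = -2 \sin(\eta) - \sin(2 \eta) + 3 \sin(5 \eta)$. Each mode $\sin(n\eta)$ decays as $e^{-n^2\sigma}$ on $\mathbb{R}$, so $u(\eta,\sigma) = \sum c_n e^{-n^2\sigma} \sin(n\eta)$ with $c_1=-2, c_2=-1, c_5=3$: $u(\eta,\sigma) = -2 e^{-\sigma} \sin(\eta) - e^{-4 \sigma} \sin(2 \eta) + 3 e^{-25 \sigma} \sin(5 \eta)$.
Substituting back: $w(x,\tau) = u(x - 2\tau, \tau)$.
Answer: $w(x, \tau) = 2 e^{-\tau} \sin(2 \tau - x) + e^{-4 \tau} \sin(4 \tau - 2 x) - 3 e^{-25 \tau} \sin(10 \tau - 5 x)$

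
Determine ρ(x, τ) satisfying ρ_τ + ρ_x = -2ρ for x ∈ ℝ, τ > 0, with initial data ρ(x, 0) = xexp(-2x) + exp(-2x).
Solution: Substitute ρ = exp(-2x)u.
Then ρ_x = exp(-2x)(u_x - 2u), ρ_τ = exp(-2x)u_τ; substituting and dividing by exp(-2x), the lower-order terms cancel: u_τ + u_x = 0 (standard advection equation).
Data for u: u(x,0) = exp(2x)ρ(x,0) = x + 1.
By characteristics (dx/dτ = 1), u(x,τ) = f(x - τ) with f = u(·, 0).
So u(x,τ) = x - τ + 1, and ρ(x,τ) = exp(-2x)u(x,τ).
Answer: ρ(x, τ) = xexp(-2x) - τexp(-2x) + exp(-2x)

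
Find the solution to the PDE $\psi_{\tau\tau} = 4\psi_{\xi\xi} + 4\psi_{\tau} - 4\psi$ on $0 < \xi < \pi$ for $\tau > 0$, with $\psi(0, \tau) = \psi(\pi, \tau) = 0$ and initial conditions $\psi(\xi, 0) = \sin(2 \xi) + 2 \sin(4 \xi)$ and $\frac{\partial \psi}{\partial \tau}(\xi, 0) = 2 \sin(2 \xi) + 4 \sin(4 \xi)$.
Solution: Substitute $\psi = e^{2\tau}u$, i.e. $u = e^{-2\tau}\psi$.
By the product rule, $\psi_{\tau} = e^{2\tau}(u_{\tau} + 2u)$, $\psi_{\tau\tau} = e^{2\tau}(u_{\tau\tau} + 4u_{\tau} + 4u)$, $\psi_{\xi\xi} = e^{2\tau}u_{\xi\xi}$.
Substituting into the PDE and dividing by $e^{2\tau}$: $u_{\tau\tau} + 4u_{\tau} + 4u = 4u_{\xi\xi} + 4(u_{\tau} + 2u) - 4u$.
The lower-order terms cancel, leaving the standard wave equation $u_{\tau\tau} = 4u_{\xi\xi}$.
Initial data for $u$: $u(\xi,0) = \psi(\xi,0) = \sin(2 \xi) + 2 \sin(4 \xi)$; $u_{\tau}(\xi,0) = \psi_{\tau}(\xi,0) - 2\psi(\xi,0) = 0$. The boundary conditions carry over: $u(0,\tau) = u(\pi,\tau) = 0$.
Solve for $u$:
  Using separation of variables $u = X(\xi)T(\tau)$:
  Eigenfunctions: $\sin(n\xi)$, $n = 1, 2, 3, \ldots$
  General solution: $u(\xi, \tau) = \sum [A_n \cos(2n \tau) + B_n \sin(2n \tau)] \sin(n\xi)$
  From $u(\xi,0) = \sin(2 \xi) + 2 \sin(4 \xi)$: $A_2=1, A_4=2$. From $u_{\tau}(\xi,0) = 0$: all $B_n = 0$.
Hence $u(\xi,\tau) = \sin(2 \xi) \cos(4 \tau) + 2 \sin(4 \xi) \cos(8 \tau)$.
Transform back: $\psi(\xi,\tau) = e^{2\tau}u(\xi,\tau)$.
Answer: $\psi(\xi, \tau) = e^{2 \tau} \sin(2 \xi) \cos(4 \tau) + 2 e^{2 \tau} \sin(4 \xi) \cos(8 \tau)$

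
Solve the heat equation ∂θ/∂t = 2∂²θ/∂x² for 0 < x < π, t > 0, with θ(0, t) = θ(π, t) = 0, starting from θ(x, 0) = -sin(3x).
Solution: Using separation of variables θ = X(x)G(t):
Eigenfunctions: sin(nx), n = 1, 2, 3, ...
General solution: θ(x, t) = Σ c_n sin(nx) exp(-2n² t)
Matching θ(x,0) = -sin(3x) term by term: c_3=-1.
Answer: θ(x, t) = -exp(-18t)sin(3x)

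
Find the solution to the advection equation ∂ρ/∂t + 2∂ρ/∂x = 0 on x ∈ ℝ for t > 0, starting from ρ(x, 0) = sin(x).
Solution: By method of characteristics (waves move right with speed 2):
Along characteristics x - 2t = const, ρ is constant, so ρ(x,t) = f(x - 2t) with f = ρ(·, 0).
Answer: ρ(x, t) = -sin(2t - x)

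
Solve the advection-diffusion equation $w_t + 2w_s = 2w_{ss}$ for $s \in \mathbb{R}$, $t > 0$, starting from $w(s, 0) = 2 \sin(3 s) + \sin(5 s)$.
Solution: Moving frame: $\eta = s - 2t$, $\sigma = t$, $w = u(\eta,\sigma)$, so $w_t = u_{\sigma} - 2u_{\eta}$ and $w_{ss} = u_{\eta\eta}$.
Hence $w_t + 2w_s = u_{\sigma}$ and the PDE becomes the heat equation $u_{\sigma} = 2u_{\eta\eta}$ on $\eta \in \mathbb{R}$.
Initial data: $u(\eta,0) = w(\eta,0) = 2 \sin(3 \eta) + \sin(5 \eta)$. Each mode $\sin(n\eta)$ decays as $e^{-2n^2\sigma}$ on $\mathbb{R}$, so $u(\eta,\sigma) = \sum c_n e^{-2n^2\sigma} \sin(n\eta)$ with $c_3=2, c_5=1$: $u(\eta,\sigma) = 2 e^{-18 \sigma} \sin(3 \eta) + e^{-50 \sigma} \sin(5 \eta)$.
Substituting back: $w(s,t) = u(s - 2t, t)$.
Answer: $w(s, t) = 2 e^{-18 t} \sin(3 s - 6 t) + e^{-50 t} \sin(5 s - 10 t)$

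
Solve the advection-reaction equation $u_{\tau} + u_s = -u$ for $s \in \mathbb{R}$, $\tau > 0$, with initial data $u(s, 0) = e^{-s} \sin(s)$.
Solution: Substitute $u = e^{-s}w$.
Then $u_s = e^{-s}(w_s - w)$, $u_{\tau} = e^{-s}w_{\tau}$; substituting and dividing by $e^{-s}$, the lower-order terms cancel: $w_{\tau} + w_s = 0$ (standard advection equation).
Data for $w$: $w(s,0) = e^{s}u(s,0) = \sin(s)$.
By characteristics ($ds/d\tau = 1$), $w(s,\tau) = f(s - \tau)$ with $f = w( \cdot , 0)$.
So $w(s,\tau) = \sin(s - \tau)$, and $u(s,\tau) = e^{-s}w(s,\tau)$.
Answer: $u(s, \tau) = - e^{-s} \sin(\tau - s)$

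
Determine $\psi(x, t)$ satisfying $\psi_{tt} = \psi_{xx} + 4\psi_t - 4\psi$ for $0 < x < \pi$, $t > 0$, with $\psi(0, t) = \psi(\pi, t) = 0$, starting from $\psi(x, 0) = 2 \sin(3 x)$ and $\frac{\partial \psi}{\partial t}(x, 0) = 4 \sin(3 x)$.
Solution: Substitute $\psi = e^{2t}u$, i.e. $u = e^{-2t}\psi$.
By the product rule, $\psi_t = e^{2t}(u_t + 2u)$, $\psi_{tt} = e^{2t}(u_{tt} + 4u_t + 4u)$, $\psi_{xx} = e^{2t}u_{xx}$.
Substituting into the PDE and dividing by $e^{2t}$: $u_{tt} + 4u_t + 4u = u_{xx} + 4(u_t + 2u) - 4u$.
The lower-order terms cancel, leaving the standard wave equation $u_{tt} = u_{xx}$.
Initial data for $u$: $u(x,0) = \psi(x,0) = 2 \sin(3 x)$; $u_t(x,0) = \psi_t(x,0) - 2\psi(x,0) = 0$. The boundary conditions carry over: $u(0,t) = u(\pi,t) = 0$.
Solve for $u$:
  Using separation of variables $u = X(x)T(t)$:
  Eigenfunctions: $\sin(nx)$, $n = 1, 2, 3, \ldots$
  General solution: $u(x, t) = \sum [A_n \cos(n t) + B_n \sin(n t)] \sin(nx)$
  From $u(x,0) = 2 \sin(3 x)$: $A_3=2$. From $u_t(x,0) = 0$: all $B_n = 0$.
Hence $u(x,t) = 2 \sin(3 x) \cos(3 t)$.
Transform back: $\psi(x,t) = e^{2t}u(x,t)$.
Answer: $\psi(x, t) = 2 e^{2 t} \sin(3 x) \cos(3 t)$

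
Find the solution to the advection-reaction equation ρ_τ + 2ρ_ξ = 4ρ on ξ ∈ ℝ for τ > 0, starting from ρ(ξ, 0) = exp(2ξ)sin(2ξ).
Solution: Substitute ρ = exp(2ξ)u, i.e. u = exp(-2ξ)ρ.
By the product rule, ρ_ξ = exp(2ξ)(u_ξ + 2u), ρ_τ = exp(2ξ)u_τ.
Substituting into the PDE and dividing by exp(2ξ): u_τ + 2(u_ξ + 2u) = 4u.
The lower-order terms cancel, leaving the standard advection equation u_τ + 2u_ξ = 0.
Initial data for u: u(ξ,0) = exp(-2ξ)ρ(ξ,0) = sin(2ξ).
Solve for u:
  By method of characteristics (waves move right with speed 2):
  Along characteristics ξ - 2τ = const, u is constant, so u(ξ,τ) = f(ξ - 2τ) with f = u(·, 0).
Hence u(ξ,τ) = sin(2ξ - 4τ).
Transform back: ρ(ξ,τ) = exp(2ξ)u(ξ,τ).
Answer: ρ(ξ, τ) = exp(2ξ)sin(2ξ - 4τ)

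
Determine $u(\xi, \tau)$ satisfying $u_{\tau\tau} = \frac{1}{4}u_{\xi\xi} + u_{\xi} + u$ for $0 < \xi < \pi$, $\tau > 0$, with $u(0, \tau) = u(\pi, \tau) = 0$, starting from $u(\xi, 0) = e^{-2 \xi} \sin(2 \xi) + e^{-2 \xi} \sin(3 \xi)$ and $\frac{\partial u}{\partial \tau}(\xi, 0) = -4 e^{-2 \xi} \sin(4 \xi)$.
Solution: Substitute $u = e^{-2\xi}w$, i.e. $w = e^{2\xi}u$.
By the product rule, $u_{\xi} = e^{-2\xi}(w_{\xi} - 2w)$, $u_{\xi\xi} = e^{-2\xi}(w_{\xi\xi} - 4w_{\xi} + 4w)$, $u_{\tau\tau} = e^{-2\xi}w_{\tau\tau}$.
Substituting into the PDE and dividing by $e^{-2\xi}$: $w_{\tau\tau} = \frac{1}{4}(w_{\xi\xi} - 4w_{\xi} + 4w) + (w_{\xi} - 2w) + w$.
The lower-order terms cancel, leaving the standard wave equation $w_{\tau\tau} = \frac{1}{4}w_{\xi\xi}$.
Initial data for $w$: $w(\xi,0) = e^{2\xi}u(\xi,0) = \sin(2 \xi) + \sin(3 \xi)$; $w_{\tau}(\xi,0) = e^{2\xi}u_{\tau}(\xi,0) = -4 \sin(4 \xi)$. The boundary conditions carry over: $w(0,\tau) = w(\pi,\tau) = 0$.
Solve for $w$:
  Using separation of variables $w = X(\xi)T(\tau)$:
  Eigenfunctions: $\sin(n\xi)$, $n = 1, 2, 3, \ldots$
  General solution: $w(\xi, \tau) = \sum [A_n \cos(n \tau/2) + B_n \sin(n \tau/2)] \sin(n\xi)$
  From $w(\xi,0) = \sin(2 \xi) + \sin(3 \xi)$: $A_2=1, A_3=1$. From $w_{\tau}(\xi,0) = -4 \sin(4 \xi)$, using $w_{\tau}(\xi,0) = \sum \omega_n B_n \sin(n\xi)$ with $\omega_n = n/2$: $B_4 = (-4)/2 = -2$.
Hence $w(\xi,\tau) = \sin(2 \xi) \cos(\tau) + \sin(3 \xi) \cos(3 \tau/2) - 2 \sin(4 \xi) \sin(2 \tau)$.
Transform back: $u(\xi,\tau) = e^{-2\xi}w(\xi,\tau)$.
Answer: $u(\xi, \tau) = -2 e^{-2 \xi} \sin(2 \tau) \sin(4 \xi) + e^{-2 \xi} \sin(2 \xi) \cos(\tau) + e^{-2 \xi} \sin(3 \xi) \cos(3 \tau/2)$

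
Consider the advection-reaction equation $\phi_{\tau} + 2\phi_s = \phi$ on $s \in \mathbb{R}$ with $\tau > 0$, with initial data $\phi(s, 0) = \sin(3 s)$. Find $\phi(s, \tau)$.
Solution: Substitute $\phi = e^{\tau}u$.
Then $\phi_{\tau} = e^{\tau}(u_{\tau} + u)$, $\phi_s = e^{\tau}u_s$; substituting and dividing by $e^{\tau}$, the lower-order terms cancel: $u_{\tau} + 2u_s = 0$ (standard advection equation).
Data for $u$: $u(s,0) = \phi(s,0) = \sin(3 s)$.
By characteristics ($ds/d\tau = 2$), $u(s,\tau) = f(s - 2\tau)$ with $f = u( \cdot , 0)$.
So $u(s,\tau) = \sin(3 s - 6 \tau)$, and $\phi(s,\tau) = e^{\tau}u(s,\tau)$.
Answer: $\phi(s, \tau) = - e^{\tau} \sin(6 \tau - 3 s)$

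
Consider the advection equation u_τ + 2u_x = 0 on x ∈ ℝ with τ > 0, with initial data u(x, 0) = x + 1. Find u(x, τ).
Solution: By characteristics (dx/dτ = 2), u(x,τ) = f(x - 2τ) with f = u(·, 0).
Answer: u(x, τ) = x - 2τ + 1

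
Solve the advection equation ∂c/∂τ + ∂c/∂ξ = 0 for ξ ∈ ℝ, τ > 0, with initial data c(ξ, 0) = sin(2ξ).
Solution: By characteristics (dξ/dτ = 1), c(ξ,τ) = f(ξ - τ) with f = c(·, 0).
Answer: c(ξ, τ) = sin(2ξ - 2τ)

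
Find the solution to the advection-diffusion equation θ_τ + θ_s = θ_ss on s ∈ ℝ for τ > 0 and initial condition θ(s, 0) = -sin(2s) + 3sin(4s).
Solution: Moving frame: η = s - τ, σ = τ, θ = u(η,σ), so θ_τ = u_σ - u_η and θ_ss = u_ηη.
Hence θ_τ + θ_s = u_σ and the PDE becomes the heat equation u_σ = u_ηη on η ∈ ℝ.
Initial data: u(η,0) = θ(η,0) = -sin(2η) + 3sin(4η). Each mode sin(nη) decays as exp(-n²σ) on ℝ, so u(η,σ) = Σ c_n exp(-n²σ) sin(nη) with c_2=-1, c_4=3: u(η,σ) = -exp(-4σ)sin(2η) + 3exp(-16σ)sin(4η).
Substituting back: θ(s,τ) = u(s - τ, τ).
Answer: θ(s, τ) = -exp(-4τ)sin(2s - 2τ) + 3exp(-16τ)sin(4s - 4τ)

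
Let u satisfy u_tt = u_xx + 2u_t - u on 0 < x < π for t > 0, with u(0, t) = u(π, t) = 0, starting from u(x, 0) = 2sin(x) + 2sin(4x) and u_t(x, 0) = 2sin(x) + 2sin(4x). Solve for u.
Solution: Substitute u = exp(t)w.
Then u_t = exp(t)(w_t + w), u_tt = exp(t)(w_tt + 2w_t + w), u_xx = exp(t)w_xx; substituting and dividing by exp(t), the lower-order terms cancel: w_tt = w_xx (standard wave equation).
Data for w: w(x,0) = u(x,0) = 2sin(x) + 2sin(4x); w_t(x,0) = u_t(x,0) - u(x,0) = 0. The boundary conditions carry over: w(0,t) = w(π,t) = 0.
Separating variables: w = Σ [A_n cos(ω_n t) + B_n sin(ω_n t)] sin(nx), ω_n = n. From ICs: A_1=2, A_4=2.
So w(x,t) = 2sin(x)cos(t) + 2sin(4x)cos(4t), and u(x,t) = exp(t)w(x,t).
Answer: u(x, t) = 2exp(t)sin(x)cos(t) + 2exp(t)sin(4x)cos(4t)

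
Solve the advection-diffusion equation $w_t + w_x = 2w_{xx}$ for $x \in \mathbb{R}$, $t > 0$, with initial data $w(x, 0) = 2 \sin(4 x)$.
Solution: Moving frame: $\eta = x - t$, $\sigma = t$, $w = u(\eta,\sigma)$, so $w_t = u_{\sigma} - u_{\eta}$ and $w_{xx} = u_{\eta\eta}$.
Hence $w_t + w_x = u_{\sigma}$ and the PDE becomes the heat equation $u_{\sigma} = 2u_{\eta\eta}$ on $\eta \in \mathbb{R}$.
Initial data: $u(\eta,0) = w(\eta,0) = 2 \sin(4 \eta)$. Each mode $\sin(n\eta)$ decays as $e^{-2n^2\sigma}$ on $\mathbb{R}$, so $u(\eta,\sigma) = \sum c_n e^{-2n^2\sigma} \sin(n\eta)$ with $c_4=2$: $u(\eta,\sigma) = 2 e^{-32 \sigma} \sin(4 \eta)$.
Substituting back: $w(x,t) = u(x - t, t)$.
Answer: $w(x, t) = -2 e^{-32 t} \sin(4 t - 4 x)$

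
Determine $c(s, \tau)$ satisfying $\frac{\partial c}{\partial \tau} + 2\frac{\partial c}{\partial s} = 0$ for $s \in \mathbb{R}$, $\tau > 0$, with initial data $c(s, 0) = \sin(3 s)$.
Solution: By characteristics ($ds/d\tau = 2$), $c(s,\tau) = f(s - 2\tau)$ with $f = c( \cdot , 0)$.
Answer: $c(s, \tau) = - \sin(6 \tau - 3 s)$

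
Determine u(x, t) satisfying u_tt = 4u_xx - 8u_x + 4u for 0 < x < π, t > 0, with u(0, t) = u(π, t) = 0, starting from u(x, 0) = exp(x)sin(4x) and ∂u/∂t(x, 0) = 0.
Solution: Substitute u = exp(x)w.
Then u_x = exp(x)(w_x + w), u_xx = exp(x)(w_xx + 2w_x + w), u_tt = exp(x)w_tt; substituting and dividing by exp(x), the lower-order terms cancel: w_tt = 4w_xx (standard wave equation).
Data for w: w(x,0) = exp(-x)u(x,0) = sin(4x); w_t(x,0) = exp(-x)u_t(x,0) = 0. The boundary conditions carry over: w(0,t) = w(π,t) = 0.
Separating variables: w = Σ [A_n cos(ω_n t) + B_n sin(ω_n t)] sin(nx), ω_n = 2n. From ICs: A_4=1.
So w(x,t) = sin(4x)cos(8t), and u(x,t) = exp(x)w(x,t).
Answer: u(x, t) = exp(x)sin(4x)cos(8t)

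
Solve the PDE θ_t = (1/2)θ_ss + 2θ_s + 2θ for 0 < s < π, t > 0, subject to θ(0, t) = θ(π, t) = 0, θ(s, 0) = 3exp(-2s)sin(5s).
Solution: Substitute θ = exp(-2s)u.
Then θ_s = exp(-2s)(u_s - 2u), θ_ss = exp(-2s)(u_ss - 4u_s + 4u), θ_t = exp(-2s)u_t; substituting and dividing by exp(-2s), the lower-order terms cancel: u_t = (1/2)u_ss (standard heat equation).
Data for u: u(s,0) = exp(2s)θ(s,0) = 3sin(5s). The boundary conditions carry over: u(0,t) = u(π,t) = 0.
Separating variables: u = Σ c_n exp(-n²t/2) sin(ns). From u(s,0) = 3sin(5s): c_5=3.
So u(s,t) = 3exp(-25t/2)sin(5s), and θ(s,t) = exp(-2s)u(s,t).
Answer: θ(s, t) = 3exp(-2s)exp(-25t/2)sin(5s)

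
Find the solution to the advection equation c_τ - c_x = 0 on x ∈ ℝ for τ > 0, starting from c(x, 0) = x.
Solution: By method of characteristics (waves move left with speed 1):
Along characteristics x + τ = const, c is constant, so c(x,τ) = f(x + τ) with f = c(·, 0).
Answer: c(x, τ) = x + τ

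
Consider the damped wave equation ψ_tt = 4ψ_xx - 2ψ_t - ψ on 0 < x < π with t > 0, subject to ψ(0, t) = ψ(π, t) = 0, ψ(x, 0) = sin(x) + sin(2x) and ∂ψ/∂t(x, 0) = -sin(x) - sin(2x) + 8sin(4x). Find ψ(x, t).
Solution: Substitute ψ = exp(-t)u.
Then ψ_t = exp(-t)(u_t - u), ψ_tt = exp(-t)(u_tt - 2u_t + u), ψ_xx = exp(-t)u_xx; substituting and dividing by exp(-t), the lower-order terms cancel: u_tt = 4u_xx (standard wave equation).
Data for u: u(x,0) = ψ(x,0) = sin(x) + sin(2x); u_t(x,0) = ψ_t(x,0) + ψ(x,0) = 8sin(4x). The boundary conditions carry over: u(0,t) = u(π,t) = 0.
Separating variables: u = Σ [A_n cos(ω_n t) + B_n sin(ω_n t)] sin(nx), ω_n = 2n. From ICs (B_n = velocity coefficient / ω_n): A_1=1, A_2=1, B_4=1.
So u(x,t) = sin(8t)sin(4x) + sin(x)cos(2t) + sin(2x)cos(4t), and ψ(x,t) = exp(-t)u(x,t).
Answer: ψ(x, t) = exp(-t)sin(8t)sin(4x) + exp(-t)sin(x)cos(2t) + exp(-t)sin(2x)cos(4t)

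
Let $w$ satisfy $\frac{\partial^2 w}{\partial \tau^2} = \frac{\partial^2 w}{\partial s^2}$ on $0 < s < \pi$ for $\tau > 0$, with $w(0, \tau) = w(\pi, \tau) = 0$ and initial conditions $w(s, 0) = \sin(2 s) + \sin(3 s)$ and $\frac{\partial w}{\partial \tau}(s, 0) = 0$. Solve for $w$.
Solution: Using separation of variables $w = X(s)T(\tau)$:
Eigenfunctions: $\sin(ns)$, $n = 1, 2, 3, \ldots$
General solution: $w(s, \tau) = \sum [A_n \cos(n \tau) + B_n \sin(n \tau)] \sin(ns)$
From $w(s,0) = \sin(2 s) + \sin(3 s)$: $A_2=1, A_3=1$. From $w_{\tau}(s,0) = 0$: all $B_n = 0$.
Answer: $w(s, \tau) = \sin(2 s) \cos(2 \tau) + \sin(3 s) \cos(3 \tau)$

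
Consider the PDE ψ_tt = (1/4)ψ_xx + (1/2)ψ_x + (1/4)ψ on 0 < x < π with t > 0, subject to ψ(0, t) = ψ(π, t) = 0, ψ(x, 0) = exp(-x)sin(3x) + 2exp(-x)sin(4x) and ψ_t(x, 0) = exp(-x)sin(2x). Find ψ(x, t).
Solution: Substitute ψ = exp(-x)u, i.e. u = exp(x)ψ.
By the product rule, ψ_x = exp(-x)(u_x - u), ψ_xx = exp(-x)(u_xx - 2u_x + u), ψ_tt = exp(-x)u_tt.
Substituting into the PDE and dividing by exp(-x): u_tt = (1/4)(u_xx - 2u_x + u) + (1/2)(u_x - u) + (1/4)u.
The lower-order terms cancel, leaving the standard wave equation u_tt = (1/4)u_xx.
Initial data for u: u(x,0) = exp(x)ψ(x,0) = sin(3x) + 2sin(4x); u_t(x,0) = exp(x)ψ_t(x,0) = sin(2x). The boundary conditions carry over: u(0,t) = u(π,t) = 0.
Solve for u:
  Using separation of variables u = X(x)T(t):
  Eigenfunctions: sin(nx), n = 1, 2, 3, ...
  General solution: u(x, t) = Σ [A_n cos(n t/2) + B_n sin(n t/2)] sin(nx)
  From u(x,0) = sin(3x) + 2sin(4x): A_3=1, A_4=2. From u_t(x,0) = sin(2x), using u_t(x,0) = Σ ω_n B_n sin(nx) with ω_n = n/2: B_2 = 1/1 = 1.
Hence u(x,t) = sin(t)sin(2x) + sin(3x)cos(3t/2) + 2sin(4x)cos(2t).
Transform back: ψ(x,t) = exp(-x)u(x,t).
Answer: ψ(x, t) = exp(-x)sin(t)sin(2x) + exp(-x)sin(3x)cos(3t/2) + 2exp(-x)sin(4x)cos(2t)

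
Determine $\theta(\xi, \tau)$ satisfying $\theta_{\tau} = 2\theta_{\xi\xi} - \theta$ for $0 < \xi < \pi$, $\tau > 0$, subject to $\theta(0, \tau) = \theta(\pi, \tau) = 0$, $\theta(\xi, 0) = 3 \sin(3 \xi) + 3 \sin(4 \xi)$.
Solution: Substitute $\theta = e^{-\tau}u$.
Then $\theta_{\tau} = e^{-\tau}(u_{\tau} - u)$, $\theta_{\xi\xi} = e^{-\tau}u_{\xi\xi}$; substituting and dividing by $e^{-\tau}$, the lower-order terms cancel: $u_{\tau} = 2u_{\xi\xi}$ (standard heat equation).
Data for $u$: $u(\xi,0) = \theta(\xi,0) = 3 \sin(3 \xi) + 3 \sin(4 \xi)$. The boundary conditions carry over: $u(0,\tau) = u(\pi,\tau) = 0$.
Separating variables: $u = \sum c_n e^{-2n^2\tau} \sin(n\xi)$. From $u(\xi,0) = 3 \sin(3 \xi) + 3 \sin(4 \xi)$: $c_3=3, c_4=3$.
So $u(\xi,\tau) = 3 e^{-18 \tau} \sin(3 \xi) + 3 e^{-32 \tau} \sin(4 \xi)$, and $\theta(\xi,\tau) = e^{-\tau}u(\xi,\tau)$.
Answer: $\theta(\xi, \tau) = 3 e^{-19 \tau} \sin(3 \xi) + 3 e^{-33 \tau} \sin(4 \xi)$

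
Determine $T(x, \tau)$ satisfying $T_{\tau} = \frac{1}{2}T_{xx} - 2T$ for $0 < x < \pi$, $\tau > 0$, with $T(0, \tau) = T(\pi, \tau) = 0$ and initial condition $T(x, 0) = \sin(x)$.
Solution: Substitute $T = e^{-2\tau}u$, i.e. $u = e^{2\tau}T$.
By the product rule, $T_{\tau} = e^{-2\tau}(u_{\tau} - 2u)$, $T_{xx} = e^{-2\tau}u_{xx}$.
Substituting into the PDE and dividing by $e^{-2\tau}$: $u_{\tau} - 2u = \frac{1}{2}u_{xx} - 2u$.
The lower-order terms cancel, leaving the standard heat equation $u_{\tau} = \frac{1}{2}u_{xx}$.
Initial data for $u$: $u(x,0) = T(x,0) = \sin(x)$. The boundary conditions carry over: $u(0,\tau) = u(\pi,\tau) = 0$.
Solve for $u$:
  Using separation of variables $u = X(x)G(\tau)$:
  Eigenfunctions: $\sin(nx)$, $n = 1, 2, 3, \ldots$
  General solution: $u(x, \tau) = \sum c_n \sin(nx) e^{-n^2 \tau/2}$
  Matching $u(x,0) = \sin(x)$ term by term: $c_1=1$.
Hence $u(x,\tau) = e^{-\tau/2} \sin(x)$.
Transform back: $T(x,\tau) = e^{-2\tau}u(x,\tau)$.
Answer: $T(x, \tau) = e^{-5 \tau/2} \sin(x)$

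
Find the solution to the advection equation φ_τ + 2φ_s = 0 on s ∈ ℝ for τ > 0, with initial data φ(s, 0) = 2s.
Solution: By method of characteristics (waves move right with speed 2):
Along characteristics s - 2τ = const, φ is constant, so φ(s,τ) = f(s - 2τ) with f = φ(·, 0).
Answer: φ(s, τ) = 2s - 4τ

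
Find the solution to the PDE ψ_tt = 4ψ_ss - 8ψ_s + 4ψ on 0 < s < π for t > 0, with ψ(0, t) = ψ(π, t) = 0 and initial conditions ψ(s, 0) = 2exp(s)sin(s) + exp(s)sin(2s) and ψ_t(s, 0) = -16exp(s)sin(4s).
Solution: Substitute ψ = exp(s)u, i.e. u = exp(-s)ψ.
By the product rule, ψ_s = exp(s)(u_s + u), ψ_ss = exp(s)(u_ss + 2u_s + u), ψ_tt = exp(s)u_tt.
Substituting into the PDE and dividing by exp(s): u_tt = 4(u_ss + 2u_s + u) - 8(u_s + u) + 4u.
The lower-order terms cancel, leaving the standard wave equation u_tt = 4u_ss.
Initial data for u: u(s,0) = exp(-s)ψ(s,0) = 2sin(s) + sin(2s); u_t(s,0) = exp(-s)ψ_t(s,0) = -16sin(4s). The boundary conditions carry over: u(0,t) = u(π,t) = 0.
Solve for u:
  Using separation of variables u = X(s)T(t):
  Eigenfunctions: sin(ns), n = 1, 2, 3, ...
  General solution: u(s, t) = Σ [A_n cos(2n t) + B_n sin(2n t)] sin(ns)
  From u(s,0) = 2sin(s) + sin(2s): A_1=2, A_2=1. From u_t(s,0) = -16sin(4s), using u_t(s,0) = Σ ω_n B_n sin(ns) with ω_n = 2n: B_4 = (-16)/8 = -2.
Hence u(s,t) = 2sin(s)cos(2t) + sin(2s)cos(4t) - 2sin(4s)sin(8t).
Transform back: ψ(s,t) = exp(s)u(s,t).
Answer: ψ(s, t) = 2exp(s)sin(s)cos(2t) + exp(s)sin(2s)cos(4t) - 2exp(s)sin(4s)sin(8t)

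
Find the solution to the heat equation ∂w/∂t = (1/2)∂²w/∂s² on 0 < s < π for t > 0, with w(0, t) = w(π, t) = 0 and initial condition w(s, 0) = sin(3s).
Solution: Using separation of variables w = X(s)T(t):
Eigenfunctions: sin(ns), n = 1, 2, 3, ...
General solution: w(s, t) = Σ c_n sin(ns) exp(-n² t/2)
Matching w(s,0) = sin(3s) term by term: c_3=1.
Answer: w(s, t) = exp(-9t/2)sin(3s)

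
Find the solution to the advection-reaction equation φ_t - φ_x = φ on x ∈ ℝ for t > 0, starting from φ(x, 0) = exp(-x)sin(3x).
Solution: Substitute φ = exp(-x)u.
Then φ_x = exp(-x)(u_x - u), φ_t = exp(-x)u_t; substituting and dividing by exp(-x), the lower-order terms cancel: u_t - u_x = 0 (standard advection equation).
Data for u: u(x,0) = exp(x)φ(x,0) = sin(3x).
By characteristics (dx/dt = -1), u(x,t) = f(x + t) with f = u(·, 0).
So u(x,t) = sin(3t + 3x), and φ(x,t) = exp(-x)u(x,t).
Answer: φ(x, t) = exp(-x)sin(3t + 3x)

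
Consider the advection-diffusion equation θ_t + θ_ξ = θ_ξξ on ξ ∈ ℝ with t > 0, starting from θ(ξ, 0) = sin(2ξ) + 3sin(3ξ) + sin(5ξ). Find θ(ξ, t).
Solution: Moving frame: η = ξ - t, σ = t, θ = u(η,σ), so θ_t = u_σ - u_η and θ_ξξ = u_ηη.
Hence θ_t + θ_ξ = u_σ and the PDE becomes the heat equation u_σ = u_ηη on η ∈ ℝ.
Initial data: u(η,0) = θ(η,0) = sin(2η) + 3sin(3η) + sin(5η). Each mode sin(nη) decays as exp(-n²σ) on ℝ, so u(η,σ) = Σ c_n exp(-n²σ) sin(nη) with c_2=1, c_3=3, c_5=1: u(η,σ) = exp(-4σ)sin(2η) + 3exp(-9σ)sin(3η) + exp(-25σ)sin(5η).
Substituting back: θ(ξ,t) = u(ξ - t, t).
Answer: θ(ξ, t) = -exp(-4t)sin(2t - 2ξ) - 3exp(-9t)sin(3t - 3ξ) - exp(-25t)sin(5t - 5ξ)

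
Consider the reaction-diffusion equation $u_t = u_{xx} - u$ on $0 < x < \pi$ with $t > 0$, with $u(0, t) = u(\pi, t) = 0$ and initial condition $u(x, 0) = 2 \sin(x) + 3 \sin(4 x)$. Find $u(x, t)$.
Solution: Substitute $u = e^{-t}w$, i.e. $w = e^{t}u$.
By the product rule, $u_t = e^{-t}(w_t - w)$, $u_{xx} = e^{-t}w_{xx}$.
Substituting into the PDE and dividing by $e^{-t}$: $w_t - w = w_{xx} - w$.
The lower-order terms cancel, leaving the standard heat equation $w_t = w_{xx}$.
Initial data for $w$: $w(x,0) = u(x,0) = 2 \sin(x) + 3 \sin(4 x)$. The boundary conditions carry over: $w(0,t) = w(\pi,t) = 0$.
Solve for $w$:
  Using separation of variables $w = X(x)T(t)$:
  Eigenfunctions: $\sin(nx)$, $n = 1, 2, 3, \ldots$
  General solution: $w(x, t) = \sum c_n \sin(nx) e^{-n^2 t}$
  Matching $w(x,0) = 2 \sin(x) + 3 \sin(4 x)$ term by term: $c_1=2, c_4=3$.
Hence $w(x,t) = 2 e^{-t} \sin(x) + 3 e^{-16 t} \sin(4 x)$.
Transform back: $u(x,t) = e^{-t}w(x,t)$.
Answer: $u(x, t) = 2 e^{-2 t} \sin(x) + 3 e^{-17 t} \sin(4 x)$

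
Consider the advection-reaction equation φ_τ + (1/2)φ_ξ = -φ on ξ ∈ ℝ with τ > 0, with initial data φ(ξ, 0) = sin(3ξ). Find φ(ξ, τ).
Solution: Substitute φ = exp(-τ)u, i.e. u = exp(τ)φ.
By the product rule, φ_τ = exp(-τ)(u_τ - u), φ_ξ = exp(-τ)u_ξ.
Substituting into the PDE and dividing by exp(-τ): u_τ - u + (1/2)u_ξ = -u.
The lower-order terms cancel, leaving the standard advection equation u_τ + (1/2)u_ξ = 0.
Initial data for u: u(ξ,0) = φ(ξ,0) = sin(3ξ).
Solve for u:
  By method of characteristics (waves move right with speed 1/2):
  Along characteristics ξ - (1/2)τ = const, u is constant, so u(ξ,τ) = f(ξ - (1/2)τ) with f = u(·, 0).
Hence u(ξ,τ) = sin(3ξ - 3τ/2).
Transform back: φ(ξ,τ) = exp(-τ)u(ξ,τ).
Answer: φ(ξ, τ) = exp(-τ)sin(3ξ - 3τ/2)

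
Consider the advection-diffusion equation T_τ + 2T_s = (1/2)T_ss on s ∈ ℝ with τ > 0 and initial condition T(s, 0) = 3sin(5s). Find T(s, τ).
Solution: Change to a moving frame: let η = s - 2τ, σ = τ and write T(s,τ) = u(η,σ).
By the chain rule T_τ = u_σ - 2u_η, T_s = u_η, T_ss = u_ηη.
Then T_τ + 2T_s = u_σ: the advection term cancels and the PDE becomes the heat equation u_σ = (1/2)u_ηη on η ∈ ℝ.
Initial data: u(η,0) = T(η,0) = 3sin(5η).
On η ∈ ℝ each mode satisfies (sin(nη))″ = -n² sin(nη), so exp(-n²σ/2) sin(nη) solves the heat equation; by superposition u(η,σ) = Σ c_n exp(-n²σ/2) sin(nη).
Reading off the coefficients: c_5=3, so u(η,σ) = 3exp(-25σ/2)sin(5η).
Substituting back η = s - 2τ, σ = τ: T(s,τ) = u(s - 2τ, τ).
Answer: T(s, τ) = 3exp(-25τ/2)sin(5s - 10τ)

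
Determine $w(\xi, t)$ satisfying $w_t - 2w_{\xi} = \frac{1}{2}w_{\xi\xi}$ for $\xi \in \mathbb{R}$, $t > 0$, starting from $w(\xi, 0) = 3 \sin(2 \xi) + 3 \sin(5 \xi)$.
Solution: Change to a moving frame: let $\eta = \xi + 2t$, $\sigma = t$ and write $w(\xi,t) = u(\eta,\sigma)$.
By the chain rule $w_t = u_{\sigma} + 2u_{\eta}$, $w_{\xi} = u_{\eta}$, $w_{\xi\xi} = u_{\eta\eta}$.
Then $w_t - 2w_{\xi} = u_{\sigma}$: the advection term cancels and the PDE becomes the heat equation $u_{\sigma} = \frac{1}{2}u_{\eta\eta}$ on $\eta \in \mathbb{R}$.
Initial data: $u(\eta,0) = w(\eta,0) = 3 \sin(2 \eta) + 3 \sin(5 \eta)$.
On $\eta \in \mathbb{R}$ each mode satisfies $(\sin(n\eta))'' = -n^2 \sin(n\eta)$, so $e^{-n^2\sigma/2} \sin(n\eta)$ solves the heat equation; by superposition $u(\eta,\sigma) = \sum c_n e^{-n^2\sigma/2} \sin(n\eta)$.
Reading off the coefficients: $c_2=3, c_5=3$, so $u(\eta,\sigma) = 3 e^{-2 \sigma} \sin(2 \eta) + 3 e^{-25 \sigma/2} \sin(5 \eta)$.
Substituting back $\eta = \xi + 2t$, $\sigma = t$: $w(\xi,t) = u(\xi + 2t, t)$.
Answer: $w(\xi, t) = 3 e^{-2 t} \sin(2 \xi + 4 t) + 3 e^{-25 t/2} \sin(5 \xi + 10 t)$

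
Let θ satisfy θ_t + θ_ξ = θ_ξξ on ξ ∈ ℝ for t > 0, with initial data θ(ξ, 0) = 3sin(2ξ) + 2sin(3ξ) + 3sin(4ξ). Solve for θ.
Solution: Change to a moving frame: let η = ξ - t, σ = t and write θ(ξ,t) = u(η,σ).
By the chain rule θ_t = u_σ - u_η, θ_ξ = u_η, θ_ξξ = u_ηη.
Then θ_t + θ_ξ = u_σ: the advection term cancels and the PDE becomes the heat equation u_σ = u_ηη on η ∈ ℝ.
Initial data: u(η,0) = θ(η,0) = 3sin(2η) + 2sin(3η) + 3sin(4η).
On η ∈ ℝ each mode satisfies (sin(nη))″ = -n² sin(nη), so exp(-n²σ) sin(nη) solves the heat equation; by superposition u(η,σ) = Σ c_n exp(-n²σ) sin(nη).
Reading off the coefficients: c_2=3, c_3=2, c_4=3, so u(η,σ) = 3exp(-4σ)sin(2η) + 2exp(-9σ)sin(3η) + 3exp(-16σ)sin(4η).
Substituting back η = ξ - t, σ = t: θ(ξ,t) = u(ξ - t, t).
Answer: θ(ξ, t) = -3exp(-4t)sin(2t - 2ξ) - 2exp(-9t)sin(3t - 3ξ) - 3exp(-16t)sin(4t - 4ξ)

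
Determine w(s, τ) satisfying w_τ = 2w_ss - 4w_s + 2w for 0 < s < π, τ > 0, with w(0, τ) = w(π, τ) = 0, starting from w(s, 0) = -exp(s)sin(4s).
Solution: Substitute w = exp(s)u, i.e. u = exp(-s)w.
By the product rule, w_s = exp(s)(u_s + u), w_ss = exp(s)(u_ss + 2u_s + u), w_τ = exp(s)u_τ.
Substituting into the PDE and dividing by exp(s): u_τ = 2(u_ss + 2u_s + u) - 4(u_s + u) + 2u.
The lower-order terms cancel, leaving the standard heat equation u_τ = 2u_ss.
Initial data for u: u(s,0) = exp(-s)w(s,0) = -sin(4s). The boundary conditions carry over: u(0,τ) = u(π,τ) = 0.
Solve for u:
  Using separation of variables u = X(s)T(τ):
  Eigenfunctions: sin(ns), n = 1, 2, 3, ...
  General solution: u(s, τ) = Σ c_n sin(ns) exp(-2n² τ)
  Matching u(s,0) = -sin(4s) term by term: c_4=-1.
Hence u(s,τ) = -exp(-32τ)sin(4s).
Transform back: w(s,τ) = exp(s)u(s,τ).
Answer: w(s, τ) = -exp(s)exp(-32τ)sin(4s)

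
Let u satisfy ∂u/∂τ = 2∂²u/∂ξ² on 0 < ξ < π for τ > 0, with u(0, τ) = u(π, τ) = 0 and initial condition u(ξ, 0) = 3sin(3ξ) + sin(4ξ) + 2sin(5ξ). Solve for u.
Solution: Using separation of variables u = X(ξ)T(τ):
Eigenfunctions: sin(nξ), n = 1, 2, 3, ...
General solution: u(ξ, τ) = Σ c_n sin(nξ) exp(-2n² τ)
Matching u(ξ,0) = 3sin(3ξ) + sin(4ξ) + 2sin(5ξ) term by term: c_3=3, c_4=1, c_5=2.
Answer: u(ξ, τ) = 3exp(-18τ)sin(3ξ) + exp(-32τ)sin(4ξ) + 2exp(-50τ)sin(5ξ)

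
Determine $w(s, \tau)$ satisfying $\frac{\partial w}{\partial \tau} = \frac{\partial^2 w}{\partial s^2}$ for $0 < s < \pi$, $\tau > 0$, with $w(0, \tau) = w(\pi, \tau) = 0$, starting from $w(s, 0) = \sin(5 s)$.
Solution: Using separation of variables $w = X(s)T(\tau)$:
Eigenfunctions: $\sin(ns)$, $n = 1, 2, 3, \ldots$
General solution: $w(s, \tau) = \sum c_n \sin(ns) e^{-n^2 \tau}$
Matching $w(s,0) = \sin(5 s)$ term by term: $c_5=1$.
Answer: $w(s, \tau) = e^{-25 \tau} \sin(5 s)$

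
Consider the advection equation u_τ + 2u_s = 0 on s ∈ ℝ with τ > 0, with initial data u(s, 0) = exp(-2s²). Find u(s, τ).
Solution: By characteristics (ds/dτ = 2), u(s,τ) = f(s - 2τ) with f = u(·, 0).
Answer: u(s, τ) = exp(-2(s - 2τ)²)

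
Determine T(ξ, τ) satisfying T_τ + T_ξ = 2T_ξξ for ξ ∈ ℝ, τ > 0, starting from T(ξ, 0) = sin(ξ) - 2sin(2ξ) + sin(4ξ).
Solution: Moving frame: η = ξ - τ, σ = τ, T = u(η,σ), so T_τ = u_σ - u_η and T_ξξ = u_ηη.
Hence T_τ + T_ξ = u_σ and the PDE becomes the heat equation u_σ = 2u_ηη on η ∈ ℝ.
Initial data: u(η,0) = T(η,0) = sin(η) - 2sin(2η) + sin(4η). Each mode sin(nη) decays as exp(-2n²σ) on ℝ, so u(η,σ) = Σ c_n exp(-2n²σ) sin(nη) with c_1=1, c_2=-2, c_4=1: u(η,σ) = exp(-2σ)sin(η) - 2exp(-8σ)sin(2η) + exp(-32σ)sin(4η).
Substituting back: T(ξ,τ) = u(ξ - τ, τ).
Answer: T(ξ, τ) = exp(-2τ)sin(ξ - τ) - 2exp(-8τ)sin(2ξ - 2τ) + exp(-32τ)sin(4ξ - 4τ)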